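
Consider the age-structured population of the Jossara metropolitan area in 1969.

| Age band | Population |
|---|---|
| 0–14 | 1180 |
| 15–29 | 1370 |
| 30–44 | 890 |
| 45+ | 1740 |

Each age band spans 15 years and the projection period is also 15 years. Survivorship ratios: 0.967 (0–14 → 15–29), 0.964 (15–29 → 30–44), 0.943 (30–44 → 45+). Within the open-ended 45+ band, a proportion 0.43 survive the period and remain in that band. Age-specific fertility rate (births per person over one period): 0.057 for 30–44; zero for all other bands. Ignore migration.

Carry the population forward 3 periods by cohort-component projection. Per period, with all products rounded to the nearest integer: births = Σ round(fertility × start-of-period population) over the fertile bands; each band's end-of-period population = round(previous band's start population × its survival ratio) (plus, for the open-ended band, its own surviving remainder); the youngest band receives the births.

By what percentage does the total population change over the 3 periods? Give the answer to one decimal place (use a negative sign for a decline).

-60.4

[period 1]
Births: 890 * 0.057 = 51
15–29: 1180 * 0.967 = 1141
30–44: 1370 * 0.964 = 1321
45+: 890 * 0.943 + 1740 * 0.43 = 839 + 748 = 1587
End of period: [51, 1141, 1321, 1587]
[period 2]
Births: 1321 * 0.057 = 75
15–29: 51 * 0.967 = 49
30–44: 1141 * 0.964 = 1100
45+: 1321 * 0.943 + 1587 * 0.43 = 1246 + 682 = 1928
End of period: [75, 49, 1100, 1928]
[period 3]
Births: 1100 * 0.057 = 63
15–29: 75 * 0.967 = 73
30–44: 49 * 0.964 = 47
45+: 1100 * 0.943 + 1928 * 0.43 = 1037 + 829 = 1866
End of period: [63, 73, 47, 1866]
Total: 5180 → 2049; change = -3131; percentage change = -60.4%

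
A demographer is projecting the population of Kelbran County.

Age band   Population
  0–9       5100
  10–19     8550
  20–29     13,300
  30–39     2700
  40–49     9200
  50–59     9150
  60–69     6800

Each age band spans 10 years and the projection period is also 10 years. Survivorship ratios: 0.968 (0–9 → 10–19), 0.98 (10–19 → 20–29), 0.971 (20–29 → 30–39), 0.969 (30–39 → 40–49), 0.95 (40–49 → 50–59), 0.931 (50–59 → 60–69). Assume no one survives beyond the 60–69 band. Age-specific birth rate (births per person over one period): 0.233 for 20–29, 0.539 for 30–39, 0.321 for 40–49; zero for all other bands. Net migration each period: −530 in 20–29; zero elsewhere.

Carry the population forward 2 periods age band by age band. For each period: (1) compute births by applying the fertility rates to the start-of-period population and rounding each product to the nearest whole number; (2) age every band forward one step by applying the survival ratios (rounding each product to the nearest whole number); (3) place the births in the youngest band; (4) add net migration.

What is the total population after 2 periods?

51962

After projecting period 1:
Births: 13300 × 0.233 = 3099, 2700 × 0.539 = 1455, 9200 × 0.321 = 2953 → 7507
10–19: 5100 × 0.968 = 4937
20–29: 8550 × 0.98 = 8379
30–39: 13300 × 0.971 = 12914
40–49: 2700 × 0.969 = 2616
50–59: 9200 × 0.95 = 8740
60–69: 9150 × 0.931 = 8519
Net migration: 20–29 − 530 → 7849
→ [7507, 4937, 7849, 12914, 2616, 8740, 8519]
After projecting period 2:
Births: 7849 × 0.233 = 1829, 12914 × 0.539 = 6961, 2616 × 0.321 = 840 → 9630
10–19: 7507 × 0.968 = 7267
20–29: 4937 × 0.98 = 4838
30–39: 7849 × 0.971 = 7621
40–49: 12914 × 0.969 = 12514
50–59: 2616 × 0.95 = 2485
60–69: 8740 × 0.931 = 8137
Net migration: 20–29 − 530 → 4308
→ [9630, 7267, 4308, 7621, 12514, 2485, 8137]
Total after period 2: 9630 + 7267 + 4308 + 7621 + 12514 + 2485 + 8137 = 51962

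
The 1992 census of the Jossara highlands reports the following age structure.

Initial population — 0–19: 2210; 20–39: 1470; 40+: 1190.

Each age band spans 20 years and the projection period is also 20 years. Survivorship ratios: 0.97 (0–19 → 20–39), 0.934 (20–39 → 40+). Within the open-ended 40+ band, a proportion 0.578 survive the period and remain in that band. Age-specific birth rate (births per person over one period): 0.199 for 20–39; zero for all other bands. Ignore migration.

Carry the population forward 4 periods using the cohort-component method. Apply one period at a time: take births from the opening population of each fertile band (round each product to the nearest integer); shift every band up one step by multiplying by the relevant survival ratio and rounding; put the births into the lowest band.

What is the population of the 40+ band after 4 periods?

1607

Let band 1 be 0–19 through band 3 = 40+.
Period 1.
Births: 1470 × 0.199 = 293
Band 2: 2210 × 0.97 = 2144
Band 3: 1470 × 0.934 + 1190 × 0.578 = 1373 + 688 = 2061
→ [293, 2144, 2061]
Period 2.
Births: 2144 × 0.199 = 427
Band 2: 293 × 0.97 = 284
Band 3: 2144 × 0.934 + 2061 × 0.578 = 2002 + 1191 = 3193
→ [427, 284, 3193]
Period 3.
Births: 284 × 0.199 = 57
Band 2: 427 × 0.97 = 414
Band 3: 284 × 0.934 + 3193 × 0.578 = 265 + 1846 = 2111
→ [57, 414, 2111]
Period 4.
Births: 414 × 0.199 = 82
Band 2: 57 × 0.97 = 55
Band 3: 414 × 0.934 + 2111 × 0.578 = 387 + 1220 = 1607
→ [82, 55, 1607]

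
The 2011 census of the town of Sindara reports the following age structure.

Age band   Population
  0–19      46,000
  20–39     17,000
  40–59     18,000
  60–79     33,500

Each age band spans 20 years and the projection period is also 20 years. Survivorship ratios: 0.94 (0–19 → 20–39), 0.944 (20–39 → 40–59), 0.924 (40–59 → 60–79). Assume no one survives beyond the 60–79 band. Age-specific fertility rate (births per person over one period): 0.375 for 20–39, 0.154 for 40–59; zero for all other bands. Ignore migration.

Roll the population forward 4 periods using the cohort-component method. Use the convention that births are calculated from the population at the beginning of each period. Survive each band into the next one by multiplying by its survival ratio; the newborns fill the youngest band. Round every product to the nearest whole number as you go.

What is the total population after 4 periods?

40857

Period 1:
Births: 17000 × 0.375 = 6375 ; 18000 × 0.154 = 2772 → 9147
20–39: 46000 × 0.94 = 43240
40–59: 17000 × 0.944 = 16048
60–79: 18000 × 0.924 = 16632
End of period: [9147, 43240, 16048, 16632]
Period 2:
Births: 43240 × 0.375 = 16215 ; 16048 × 0.154 = 2471 → 18686
20–39: 9147 × 0.94 = 8598
40–59: 43240 × 0.944 = 40819
60–79: 16048 × 0.924 = 14828
End of period: [18686, 8598, 40819, 14828]
Period 3:
Births: 8598 × 0.375 = 3224 ; 40819 × 0.154 = 6286 → 9510
20–39: 18686 × 0.94 = 17565
40–59: 8598 × 0.944 = 8117
60–79: 40819 × 0.924 = 37717
End of period: [9510, 17565, 8117, 37717]
Period 4:
Births: 17565 × 0.375 = 6587 ; 8117 × 0.154 = 1250 → 7837
20–39: 9510 × 0.94 = 8939
40–59: 17565 × 0.944 = 16581
60–79: 8117 × 0.924 = 7500
End of period: [7837, 8939, 16581, 7500]
Total after period 4: 7837 + 8939 + 16581 + 7500 = 40857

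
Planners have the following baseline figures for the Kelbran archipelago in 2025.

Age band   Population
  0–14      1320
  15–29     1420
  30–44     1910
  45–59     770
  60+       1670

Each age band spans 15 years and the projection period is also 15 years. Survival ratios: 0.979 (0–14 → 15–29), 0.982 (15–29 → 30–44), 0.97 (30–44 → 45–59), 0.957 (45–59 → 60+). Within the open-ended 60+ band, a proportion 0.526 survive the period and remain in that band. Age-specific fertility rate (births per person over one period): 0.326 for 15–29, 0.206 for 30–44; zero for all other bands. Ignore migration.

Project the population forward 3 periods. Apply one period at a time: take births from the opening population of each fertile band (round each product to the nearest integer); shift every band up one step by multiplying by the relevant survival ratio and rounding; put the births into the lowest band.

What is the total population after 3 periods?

Period 1.
Births: 1420 × 0.326 = 463 ; 1910 × 0.206 = 393 ⇒ total 856
15–29: 1320 × 0.979 = 1292
30–44: 1420 × 0.982 = 1394
45–59: 1910 × 0.97 = 1853
60+: 770 × 0.957 + 1670 × 0.526 = 737 + 878 = 1615
→ [856, 1292, 1394, 1853, 1615]
Period 2.
Births: 1292 × 0.326 = 421 ; 1394 × 0.206 = 287 ⇒ total 708
15–29: 856 × 0.979 = 838
30–44: 1292 × 0.982 = 1269
45–59: 1394 × 0.97 = 1352
60+: 1853 × 0.957 + 1615 × 0.526 = 1773 + 849 = 2622
→ [708, 838, 1269, 1352, 2622]
Period 3.
Births: 838 × 0.326 = 273 ; 1269 × 0.206 = 261 ⇒ total 534
15–29: 708 × 0.979 = 693
30–44: 838 × 0.982 = 823
45–59: 1269 × 0.97 = 1231
60+: 1352 × 0.957 + 2622 × 0.526 = 1294 + 1379 = 2673
→ [534, 693, 823, 1231, 2673]
Total after period 3: 534 + 693 + 823 + 1231 + 2673 = 5954

5954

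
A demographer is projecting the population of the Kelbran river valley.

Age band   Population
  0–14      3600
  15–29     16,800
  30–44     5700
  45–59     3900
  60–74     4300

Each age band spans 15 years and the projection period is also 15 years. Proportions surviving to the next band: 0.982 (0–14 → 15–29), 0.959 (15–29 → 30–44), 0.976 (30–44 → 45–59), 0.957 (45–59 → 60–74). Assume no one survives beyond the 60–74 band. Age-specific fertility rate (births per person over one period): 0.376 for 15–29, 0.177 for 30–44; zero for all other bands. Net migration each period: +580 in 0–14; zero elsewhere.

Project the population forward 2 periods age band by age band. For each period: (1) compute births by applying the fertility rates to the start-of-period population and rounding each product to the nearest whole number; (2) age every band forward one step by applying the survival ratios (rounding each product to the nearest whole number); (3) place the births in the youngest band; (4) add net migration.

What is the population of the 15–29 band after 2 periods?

— Period 1 —
Births: 16800 × 0.376 = 6317  |  5700 × 0.177 = 1009 → total 7326
15–29: 3600 × 0.982 = 3535
30–44: 16800 × 0.959 = 16111
45–59: 5700 × 0.976 = 5563
60–74: 3900 × 0.957 = 3732
Net migration: 0–14 + 580 → 7906
Giving 7906 / 3535 / 16111 / 5563 / 3732.
— Period 2 —
Births: 3535 × 0.376 = 1329  |  16111 × 0.177 = 2852 → total 4181
15–29: 7906 × 0.982 = 7764
30–44: 3535 × 0.959 = 3390
45–59: 16111 × 0.976 = 15724
60–74: 5563 × 0.957 = 5324
Net migration: 0–14 + 580 → 4761
Giving 4761 / 7764 / 3390 / 15724 / 5324.

7764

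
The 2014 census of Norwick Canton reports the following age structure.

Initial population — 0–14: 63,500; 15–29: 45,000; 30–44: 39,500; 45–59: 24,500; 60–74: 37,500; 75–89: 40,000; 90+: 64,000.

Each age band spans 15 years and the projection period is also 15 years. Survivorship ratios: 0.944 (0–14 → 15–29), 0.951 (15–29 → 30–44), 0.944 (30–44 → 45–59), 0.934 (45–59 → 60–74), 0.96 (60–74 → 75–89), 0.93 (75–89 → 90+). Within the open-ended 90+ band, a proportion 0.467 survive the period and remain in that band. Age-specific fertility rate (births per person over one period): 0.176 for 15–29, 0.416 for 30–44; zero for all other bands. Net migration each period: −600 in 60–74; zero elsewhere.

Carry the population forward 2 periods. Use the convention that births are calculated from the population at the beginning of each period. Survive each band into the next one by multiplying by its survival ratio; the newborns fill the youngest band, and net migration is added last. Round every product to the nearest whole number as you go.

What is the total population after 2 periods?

269175

Numbering the groups 1..7 from youngest to oldest:
Period 1:
Births: 45000 × 0.176 = 7920 ; 39500 × 0.416 = 16432 → 24352
Group 2: 63500 × 0.944 = 59944
Group 3: 45000 × 0.951 = 42795
Group 4: 39500 × 0.944 = 37288
Group 5: 24500 × 0.934 = 22883
Group 6: 37500 × 0.96 = 36000
Group 7: 40000 × 0.93 + 64000 × 0.467 = 37200 + 29888 = 67088
Net migration: Group 5 − 600 → 22283
Giving 24352 / 59944 / 42795 / 37288 / 22283 / 36000 / 67088.
Period 2:
Births: 59944 × 0.176 = 10550 ; 42795 × 0.416 = 17803 → 28353
Group 2: 24352 × 0.944 = 22988
Group 3: 59944 × 0.951 = 57007
Group 4: 42795 × 0.944 = 40398
Group 5: 37288 × 0.934 = 34827
Group 6: 22283 × 0.96 = 21392
Group 7: 36000 × 0.93 + 67088 × 0.467 = 33480 + 31330 = 64810
Net migration: Group 5 − 600 → 34227
Giving 28353 / 22988 / 57007 / 40398 / 34227 / 21392 / 64810.
Total after period 2: 28353 + 22988 + 57007 + 40398 + 34227 + 21392 + 64810 = 269175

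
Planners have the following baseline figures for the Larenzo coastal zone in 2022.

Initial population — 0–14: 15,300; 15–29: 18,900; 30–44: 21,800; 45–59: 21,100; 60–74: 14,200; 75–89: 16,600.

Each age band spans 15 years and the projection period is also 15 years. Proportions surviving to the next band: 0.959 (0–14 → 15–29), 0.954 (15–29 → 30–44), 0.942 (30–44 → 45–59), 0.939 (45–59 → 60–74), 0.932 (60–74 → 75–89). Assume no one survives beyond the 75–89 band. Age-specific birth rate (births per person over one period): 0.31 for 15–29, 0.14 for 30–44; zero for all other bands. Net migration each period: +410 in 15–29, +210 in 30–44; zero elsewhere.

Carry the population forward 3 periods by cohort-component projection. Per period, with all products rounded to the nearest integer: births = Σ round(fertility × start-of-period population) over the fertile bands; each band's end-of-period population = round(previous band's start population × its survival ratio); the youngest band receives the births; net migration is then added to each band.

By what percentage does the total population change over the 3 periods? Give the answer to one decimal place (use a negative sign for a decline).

Period 1.
Births: 18900 × 0.31 = 5859 ; 21800 × 0.14 = 3052 → total 8911
15–29: 15300 × 0.959 = 14673
30–44: 18900 × 0.954 = 18031
45–59: 21800 × 0.942 = 20536
60–74: 21100 × 0.939 = 19813
75–89: 14200 × 0.932 = 13234
Net migration: 15–29 + 410 → 15083; 30–44 + 210 → 18241
→ [8911, 15083, 18241, 20536, 19813, 13234]
Period 2.
Births: 15083 × 0.31 = 4676 ; 18241 × 0.14 = 2554 → total 7230
15–29: 8911 × 0.959 = 8546
30–44: 15083 × 0.954 = 14389
45–59: 18241 × 0.942 = 17183
60–74: 20536 × 0.939 = 19283
75–89: 19813 × 0.932 = 18466
Net migration: 15–29 + 410 → 8956; 30–44 + 210 → 14599
→ [7230, 8956, 14599, 17183, 19283, 18466]
Period 3.
Births: 8956 × 0.31 = 2776 ; 14599 × 0.14 = 2044 → total 4820
15–29: 7230 × 0.959 = 6934
30–44: 8956 × 0.954 = 8544
45–59: 14599 × 0.942 = 13752
60–74: 17183 × 0.939 = 16135
75–89: 19283 × 0.932 = 17972
Net migration: 15–29 + 410 → 7344; 30–44 + 210 → 8754
→ [4820, 7344, 8754, 13752, 16135, 17972]
Total: 107900 → 68777; change = -39123; percentage change = -36.3%

-36.3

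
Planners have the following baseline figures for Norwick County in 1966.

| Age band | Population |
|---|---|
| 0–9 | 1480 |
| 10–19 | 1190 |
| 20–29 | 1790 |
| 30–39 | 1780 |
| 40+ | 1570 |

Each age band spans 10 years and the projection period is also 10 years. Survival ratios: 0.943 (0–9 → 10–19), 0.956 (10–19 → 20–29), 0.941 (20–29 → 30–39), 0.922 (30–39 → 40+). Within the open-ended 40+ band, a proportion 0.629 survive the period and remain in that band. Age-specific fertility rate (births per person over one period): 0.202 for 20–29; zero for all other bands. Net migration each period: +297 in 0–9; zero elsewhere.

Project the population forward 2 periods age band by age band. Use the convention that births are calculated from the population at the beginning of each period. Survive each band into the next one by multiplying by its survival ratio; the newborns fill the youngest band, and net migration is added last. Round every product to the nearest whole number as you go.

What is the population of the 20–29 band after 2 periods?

After projecting period 1:
Births: 1790 × 0.202 = 362
10–19: 1480 × 0.943 = 1396
20–29: 1190 × 0.956 = 1138
30–39: 1790 × 0.941 = 1684
40+: 1780 × 0.922 + 1570 × 0.629 = 1641 + 988 = 2629
Net migration: 0–9 + 297 → 659
→ [659, 1396, 1138, 1684, 2629]
After projecting period 2:
Births: 1138 × 0.202 = 230
10–19: 659 × 0.943 = 621
20–29: 1396 × 0.956 = 1335
30–39: 1138 × 0.941 = 1071
40+: 1684 × 0.922 + 2629 × 0.629 = 1553 + 1654 = 3207
Net migration: 0–9 + 297 → 527
→ [527, 621, 1335, 1071, 3207]

1335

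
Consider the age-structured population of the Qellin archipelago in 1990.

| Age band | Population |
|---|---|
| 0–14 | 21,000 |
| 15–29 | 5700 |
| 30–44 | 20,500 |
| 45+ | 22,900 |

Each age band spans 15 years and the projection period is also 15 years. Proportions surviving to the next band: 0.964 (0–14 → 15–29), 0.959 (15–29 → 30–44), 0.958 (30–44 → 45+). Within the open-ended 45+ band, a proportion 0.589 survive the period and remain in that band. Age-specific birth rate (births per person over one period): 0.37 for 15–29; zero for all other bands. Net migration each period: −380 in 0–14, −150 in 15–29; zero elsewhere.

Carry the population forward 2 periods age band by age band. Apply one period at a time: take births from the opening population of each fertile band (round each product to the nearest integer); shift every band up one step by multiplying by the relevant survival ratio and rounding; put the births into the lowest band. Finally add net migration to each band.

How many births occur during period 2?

7435

(Bands numbered youngest = 1 to oldest = 4.)
After projecting period 1:
Births: 5700 × 0.37 = 2109
Band 2: 21000 × 0.964 = 20244
Band 3: 5700 × 0.959 = 5466
Band 4: 20500 × 0.958 + 22900 × 0.589 = 19639 + 13488 = 33127
Net migration: Band 1 − 380 → 1729; Band 2 − 150 → 20094
Population now: 0–14=1729, 15–29=20094, 30–44=5466, 45+=33127
After projecting period 2:
Births: 20094 × 0.37 = 7435
Band 2: 1729 × 0.964 = 1667
Band 3: 20094 × 0.959 = 19270
Band 4: 5466 × 0.958 + 33127 × 0.589 = 5236 + 19512 = 24748
Net migration: Band 1 − 380 → 7055; Band 2 − 150 → 1517
Population now: 0–14=7055, 15–29=1517, 30–44=19270, 45+=24748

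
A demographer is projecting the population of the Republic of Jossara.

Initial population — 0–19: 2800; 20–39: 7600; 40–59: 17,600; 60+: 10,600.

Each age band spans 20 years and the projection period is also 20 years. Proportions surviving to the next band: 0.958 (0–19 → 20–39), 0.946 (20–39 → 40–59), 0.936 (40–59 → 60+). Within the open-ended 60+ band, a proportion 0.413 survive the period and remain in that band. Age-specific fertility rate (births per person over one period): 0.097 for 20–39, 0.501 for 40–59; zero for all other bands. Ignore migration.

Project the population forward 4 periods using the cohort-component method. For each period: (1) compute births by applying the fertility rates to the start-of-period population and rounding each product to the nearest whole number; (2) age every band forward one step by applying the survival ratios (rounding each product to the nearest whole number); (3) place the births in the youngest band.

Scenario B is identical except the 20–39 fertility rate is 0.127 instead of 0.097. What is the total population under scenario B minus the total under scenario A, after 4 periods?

780

Period 1.
Births: 7600 × 0.097 = 737, 17600 × 0.501 = 8818 → 9555
20–39: 2800 × 0.958 = 2682
40–59: 7600 × 0.946 = 7190
60+: 17600 × 0.936 + 10600 × 0.413 = 16474 + 4378 = 20852
End of period: [9555, 2682, 7190, 20852]
Period 2.
Births: 2682 × 0.097 = 260, 7190 × 0.501 = 3602 → 3862
20–39: 9555 × 0.958 = 9154
40–59: 2682 × 0.946 = 2537
60+: 7190 × 0.936 + 20852 × 0.413 = 6730 + 8612 = 15342
End of period: [3862, 9154, 2537, 15342]
Period 3.
Births: 9154 × 0.097 = 888, 2537 × 0.501 = 1271 → 2159
20–39: 3862 × 0.958 = 3700
40–59: 9154 × 0.946 = 8660
60+: 2537 × 0.936 + 15342 × 0.413 = 2375 + 6336 = 8711
End of period: [2159, 3700, 8660, 8711]
Period 4.
Births: 3700 × 0.097 = 359, 8660 × 0.501 = 4339 → 4698
20–39: 2159 × 0.958 = 2068
40–59: 3700 × 0.946 = 3500
60+: 8660 × 0.936 + 8711 × 0.413 = 8106 + 3598 = 11704
End of period: [4698, 2068, 3500, 11704]
Scenario A total after 4 periods: 21970
Scenario B projection —
Period 1.
Births: 7600 × 0.127 = 965, 17600 × 0.501 = 8818 → 9783
20–39: 2800 × 0.958 = 2682
40–59: 7600 × 0.946 = 7190
60+: 17600 × 0.936 + 10600 × 0.413 = 16474 + 4378 = 20852
End of period: [9783, 2682, 7190, 20852]
Period 2.
Births: 2682 × 0.127 = 341, 7190 × 0.501 = 3602 → 3943
20–39: 9783 × 0.958 = 9372
40–59: 2682 × 0.946 = 2537
60+: 7190 × 0.936 + 20852 × 0.413 = 6730 + 8612 = 15342
End of period: [3943, 9372, 2537, 15342]
Period 3.
Births: 9372 × 0.127 = 1190, 2537 × 0.501 = 1271 → 2461
20–39: 3943 × 0.958 = 3777
40–59: 9372 × 0.946 = 8866
60+: 2537 × 0.936 + 15342 × 0.413 = 2375 + 6336 = 8711
End of period: [2461, 3777, 8866, 8711]
Period 4.
Births: 3777 × 0.127 = 480, 8866 × 0.501 = 4442 → 4922
20–39: 2461 × 0.958 = 2358
40–59: 3777 × 0.946 = 3573
60+: 8866 × 0.936 + 8711 × 0.413 = 8299 + 3598 = 11897
End of period: [4922, 2358, 3573, 11897]
Scenario B total after 4 periods: 22750
Difference B − A = 22750 − 21970 = 780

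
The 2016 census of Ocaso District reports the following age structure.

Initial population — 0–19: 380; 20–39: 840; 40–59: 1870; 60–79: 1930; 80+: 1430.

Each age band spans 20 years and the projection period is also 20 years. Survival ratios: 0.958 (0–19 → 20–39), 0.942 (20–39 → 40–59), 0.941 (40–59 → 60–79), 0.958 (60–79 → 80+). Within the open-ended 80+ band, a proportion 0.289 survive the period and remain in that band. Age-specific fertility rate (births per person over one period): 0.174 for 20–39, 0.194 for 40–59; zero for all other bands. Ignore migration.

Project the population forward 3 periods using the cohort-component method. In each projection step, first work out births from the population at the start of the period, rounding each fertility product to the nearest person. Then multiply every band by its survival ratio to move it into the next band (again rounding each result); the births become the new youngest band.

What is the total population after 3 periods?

2531

Period 1.
Births: 840 * 0.174 = 146  |  1870 * 0.194 = 363 → 509
20–39: 380 * 0.958 = 364
40–59: 840 * 0.942 = 791
60–79: 1870 * 0.941 = 1760
80+: 1930 * 0.958 + 1430 * 0.289 = 1849 + 413 = 2262
→ [509, 364, 791, 1760, 2262]
Period 2.
Births: 364 * 0.174 = 63  |  791 * 0.194 = 153 → 216
20–39: 509 * 0.958 = 488
40–59: 364 * 0.942 = 343
60–79: 791 * 0.941 = 744
80+: 1760 * 0.958 + 2262 * 0.289 = 1686 + 654 = 2340
→ [216, 488, 343, 744, 2340]
Period 3.
Births: 488 * 0.174 = 85  |  343 * 0.194 = 67 → 152
20–39: 216 * 0.958 = 207
40–59: 488 * 0.942 = 460
60–79: 343 * 0.941 = 323
80+: 744 * 0.958 + 2340 * 0.289 = 713 + 676 = 1389
→ [152, 207, 460, 323, 1389]
Total after period 3: 152 + 207 + 460 + 323 + 1389 = 2531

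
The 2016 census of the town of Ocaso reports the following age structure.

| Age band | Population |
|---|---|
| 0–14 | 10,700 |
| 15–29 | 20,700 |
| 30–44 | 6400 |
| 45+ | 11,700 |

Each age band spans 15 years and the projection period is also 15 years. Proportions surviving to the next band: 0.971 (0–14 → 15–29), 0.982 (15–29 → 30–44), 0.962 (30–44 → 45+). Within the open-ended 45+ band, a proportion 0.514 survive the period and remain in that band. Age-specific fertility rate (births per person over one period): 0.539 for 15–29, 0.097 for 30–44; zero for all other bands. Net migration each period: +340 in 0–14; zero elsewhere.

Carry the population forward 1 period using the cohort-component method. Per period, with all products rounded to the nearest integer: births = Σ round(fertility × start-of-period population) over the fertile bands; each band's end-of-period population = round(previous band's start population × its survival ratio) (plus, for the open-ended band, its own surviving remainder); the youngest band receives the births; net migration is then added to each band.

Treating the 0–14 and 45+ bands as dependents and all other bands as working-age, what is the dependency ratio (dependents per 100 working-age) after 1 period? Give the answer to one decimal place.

79.1

Period 1:
Births: 20700 × 0.539 = 11157  |  6400 × 0.097 = 621 ⇒ total 11778
15–29: 10700 × 0.971 = 10390
30–44: 20700 × 0.982 = 20327
45+: 6400 × 0.962 + 11700 × 0.514 = 6157 + 6014 = 12171
Net migration: 0–14 + 340 → 12118
Population now: 0–14=12118, 15–29=10390, 30–44=20327, 45+=12171
Dependents (band 0–14 + band 45+) = 12118 + 12171 = 24289; working-age = 30717; ratio = 24289/30717 × 100 = 79.1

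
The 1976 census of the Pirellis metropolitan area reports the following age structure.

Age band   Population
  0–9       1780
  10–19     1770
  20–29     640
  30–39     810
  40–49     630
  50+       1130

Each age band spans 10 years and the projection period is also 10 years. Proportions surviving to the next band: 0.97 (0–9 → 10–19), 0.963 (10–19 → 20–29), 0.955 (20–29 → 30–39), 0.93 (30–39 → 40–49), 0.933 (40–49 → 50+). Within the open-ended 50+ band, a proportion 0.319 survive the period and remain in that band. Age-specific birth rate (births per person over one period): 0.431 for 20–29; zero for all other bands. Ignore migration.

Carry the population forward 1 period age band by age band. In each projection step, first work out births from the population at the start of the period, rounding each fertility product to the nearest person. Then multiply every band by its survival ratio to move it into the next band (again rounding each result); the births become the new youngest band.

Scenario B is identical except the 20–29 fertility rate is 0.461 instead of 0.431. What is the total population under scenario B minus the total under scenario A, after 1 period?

19

Period 1:
Births: 640 × 0.431 = 276
10–19: 1780 × 0.97 = 1727
20–29: 1770 × 0.963 = 1705
30–39: 640 × 0.955 = 611
40–49: 810 × 0.93 = 753
50+: 630 × 0.933 + 1130 × 0.319 = 588 + 360 = 948
Population now: 0–9=276, 10–19=1727, 20–29=1705, 30–39=611, 40–49=753, 50+=948
Scenario A total after 1 period: 6020
Scenario B projection —
Period 1:
Births: 640 × 0.461 = 295
10–19: 1780 × 0.97 = 1727
20–29: 1770 × 0.963 = 1705
30–39: 640 × 0.955 = 611
40–49: 810 × 0.93 = 753
50+: 630 × 0.933 + 1130 × 0.319 = 588 + 360 = 948
Population now: 0–9=295, 10–19=1727, 20–29=1705, 30–39=611, 40–49=753, 50+=948
Scenario B total after 1 period: 6039
Difference B − A = 6039 − 6020 = 19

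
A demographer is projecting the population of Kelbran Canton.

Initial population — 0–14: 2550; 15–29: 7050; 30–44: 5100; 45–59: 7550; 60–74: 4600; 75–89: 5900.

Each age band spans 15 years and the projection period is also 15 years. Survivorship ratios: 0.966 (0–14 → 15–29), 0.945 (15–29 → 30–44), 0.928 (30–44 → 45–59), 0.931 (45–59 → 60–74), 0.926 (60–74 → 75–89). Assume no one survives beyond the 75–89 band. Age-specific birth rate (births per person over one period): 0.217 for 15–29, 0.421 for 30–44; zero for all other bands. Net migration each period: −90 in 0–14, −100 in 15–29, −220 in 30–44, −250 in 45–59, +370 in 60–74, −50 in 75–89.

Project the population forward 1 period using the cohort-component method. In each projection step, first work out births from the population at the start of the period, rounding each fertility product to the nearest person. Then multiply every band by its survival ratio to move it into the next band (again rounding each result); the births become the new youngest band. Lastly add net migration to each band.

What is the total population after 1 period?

28484

Numbering the groups 1..6 from youngest to oldest:
Period 1:
Births: 7050 × 0.217 = 1530  |  5100 × 0.421 = 2147 → 3677
Group 2: 2550 × 0.966 = 2463
Group 3: 7050 × 0.945 = 6662
Group 4: 5100 × 0.928 = 4733
Group 5: 7550 × 0.931 = 7029
Group 6: 4600 × 0.926 = 4260
Net migration: Group 1 − 90 → 3587; Group 2 − 100 → 2363; Group 3 − 220 → 6442; Group 4 − 250 → 4483; Group 5 + 370 → 7399; Group 6 − 50 → 4210
→ [3587, 2363, 6442, 4483, 7399, 4210]
Total after period 1: 3587 + 2363 + 6442 + 4483 + 7399 + 4210 = 28484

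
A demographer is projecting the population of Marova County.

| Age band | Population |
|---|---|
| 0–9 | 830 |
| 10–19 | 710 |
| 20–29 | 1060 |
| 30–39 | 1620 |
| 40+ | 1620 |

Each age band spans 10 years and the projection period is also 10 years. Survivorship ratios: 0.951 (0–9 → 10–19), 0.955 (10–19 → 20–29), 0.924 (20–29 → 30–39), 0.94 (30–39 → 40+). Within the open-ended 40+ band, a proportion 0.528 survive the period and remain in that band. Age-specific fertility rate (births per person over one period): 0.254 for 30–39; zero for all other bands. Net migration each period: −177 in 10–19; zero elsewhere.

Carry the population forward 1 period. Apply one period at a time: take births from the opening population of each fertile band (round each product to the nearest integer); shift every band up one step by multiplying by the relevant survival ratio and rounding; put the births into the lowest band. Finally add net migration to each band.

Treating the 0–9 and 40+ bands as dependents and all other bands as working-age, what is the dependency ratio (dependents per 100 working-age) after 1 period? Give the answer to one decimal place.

Period 1:
Births: 1620 * 0.254 = 411
10–19: 830 * 0.951 = 789
20–29: 710 * 0.955 = 678
30–39: 1060 * 0.924 = 979
40+: 1620 * 0.94 + 1620 * 0.528 = 1523 + 855 = 2378
Net migration: 10–19 − 177 → 612
Population now: 0–9=411, 10–19=612, 20–29=678, 30–39=979, 40+=2378
Dependents (band 0–9 + band 40+) = 411 + 2378 = 2789; working-age = 2269; ratio = 2789/2269 × 100 = 122.9

122.9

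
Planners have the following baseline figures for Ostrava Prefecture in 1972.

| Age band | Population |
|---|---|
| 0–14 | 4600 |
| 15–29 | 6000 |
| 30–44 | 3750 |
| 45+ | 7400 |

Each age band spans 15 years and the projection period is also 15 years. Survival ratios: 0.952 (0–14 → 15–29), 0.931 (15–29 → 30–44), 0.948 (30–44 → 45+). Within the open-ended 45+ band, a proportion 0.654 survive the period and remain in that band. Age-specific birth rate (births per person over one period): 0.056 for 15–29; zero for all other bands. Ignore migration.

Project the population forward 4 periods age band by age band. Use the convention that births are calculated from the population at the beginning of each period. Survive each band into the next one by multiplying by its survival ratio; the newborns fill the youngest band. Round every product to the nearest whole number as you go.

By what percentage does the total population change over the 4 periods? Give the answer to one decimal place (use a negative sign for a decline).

-64.7

Call the groups 1 to 4, youngest first.
— Period 1 —
Births: 6000 × 0.056 = 336
Group 2: 4600 × 0.952 = 4379
Group 3: 6000 × 0.931 = 5586
Group 4: 3750 × 0.948 + 7400 × 0.654 = 3555 + 4840 = 8395
→ [336, 4379, 5586, 8395]
— Period 2 —
Births: 4379 × 0.056 = 245
Group 2: 336 × 0.952 = 320
Group 3: 4379 × 0.931 = 4077
Group 4: 5586 × 0.948 + 8395 × 0.654 = 5296 + 5490 = 10786
→ [245, 320, 4077, 10786]
— Period 3 —
Births: 320 × 0.056 = 18
Group 2: 245 × 0.952 = 233
Group 3: 320 × 0.931 = 298
Group 4: 4077 × 0.948 + 10786 × 0.654 = 3865 + 7054 = 10919
→ [18, 233, 298, 10919]
— Period 4 —
Births: 233 × 0.056 = 13
Group 2: 18 × 0.952 = 17
Group 3: 233 × 0.931 = 217
Group 4: 298 × 0.948 + 10919 × 0.654 = 283 + 7141 = 7424
→ [13, 17, 217, 7424]
Total: 21750 → 7671; change = -14079; percentage change = -64.7%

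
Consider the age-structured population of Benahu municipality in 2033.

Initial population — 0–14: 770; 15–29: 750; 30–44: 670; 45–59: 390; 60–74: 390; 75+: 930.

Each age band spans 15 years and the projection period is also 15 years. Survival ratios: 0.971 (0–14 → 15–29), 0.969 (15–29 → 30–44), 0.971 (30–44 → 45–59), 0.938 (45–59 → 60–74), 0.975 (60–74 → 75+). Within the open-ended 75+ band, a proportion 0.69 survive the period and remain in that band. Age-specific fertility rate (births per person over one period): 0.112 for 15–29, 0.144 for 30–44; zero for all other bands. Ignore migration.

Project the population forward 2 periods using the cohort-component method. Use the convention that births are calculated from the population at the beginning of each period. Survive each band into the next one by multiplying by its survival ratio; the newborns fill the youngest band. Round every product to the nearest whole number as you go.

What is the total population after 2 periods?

3468

Numbering the bands 1..6 from youngest to oldest:
Period 1:
Births: 750 × 0.112 = 84 ; 670 × 0.144 = 96 ⇒ total 180
Band 2: 770 × 0.971 = 748
Band 3: 750 × 0.969 = 727
Band 4: 670 × 0.971 = 651
Band 5: 390 × 0.938 = 366
Band 6: 390 × 0.975 + 930 × 0.69 = 380 + 642 = 1022
Giving 180 / 748 / 727 / 651 / 366 / 1022.
Period 2:
Births: 748 × 0.112 = 84 ; 727 × 0.144 = 105 ⇒ total 189
Band 2: 180 × 0.971 = 175
Band 3: 748 × 0.969 = 725
Band 4: 727 × 0.971 = 706
Band 5: 651 × 0.938 = 611
Band 6: 366 × 0.975 + 1022 × 0.69 = 357 + 705 = 1062
Giving 189 / 175 / 725 / 706 / 611 / 1062.
Total after period 2: 189 + 175 + 725 + 706 + 611 + 1062 = 3468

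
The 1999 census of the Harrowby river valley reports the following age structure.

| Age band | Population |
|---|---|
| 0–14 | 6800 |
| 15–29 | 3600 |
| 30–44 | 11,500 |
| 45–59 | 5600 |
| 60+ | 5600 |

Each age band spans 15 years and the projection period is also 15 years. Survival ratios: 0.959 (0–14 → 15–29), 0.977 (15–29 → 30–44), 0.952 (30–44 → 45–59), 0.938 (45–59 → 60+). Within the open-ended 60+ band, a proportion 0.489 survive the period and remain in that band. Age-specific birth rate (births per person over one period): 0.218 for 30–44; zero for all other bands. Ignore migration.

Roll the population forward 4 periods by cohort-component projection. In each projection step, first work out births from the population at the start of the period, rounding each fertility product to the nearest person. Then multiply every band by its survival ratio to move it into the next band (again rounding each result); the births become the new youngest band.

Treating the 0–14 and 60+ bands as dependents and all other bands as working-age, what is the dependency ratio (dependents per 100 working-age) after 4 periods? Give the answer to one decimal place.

259.6

(Groups numbered youngest = 1 to oldest = 5.)
[period 1]
Births: 11500 * 0.218 = 2507
Group 2: 6800 * 0.959 = 6521
Group 3: 3600 * 0.977 = 3517
Group 4: 11500 * 0.952 = 10948
Group 5: 5600 * 0.938 + 5600 * 0.489 = 5253 + 2738 = 7991
Population now: 0–14=2507, 15–29=6521, 30–44=3517, 45–59=10948, 60+=7991
[period 2]
Births: 3517 * 0.218 = 767
Group 2: 2507 * 0.959 = 2404
Group 3: 6521 * 0.977 = 6371
Group 4: 3517 * 0.952 = 3348
Group 5: 10948 * 0.938 + 7991 * 0.489 = 10269 + 3908 = 14177
Population now: 0–14=767, 15–29=2404, 30–44=6371, 45–59=3348, 60+=14177
[period 3]
Births: 6371 * 0.218 = 1389
Group 2: 767 * 0.959 = 736
Group 3: 2404 * 0.977 = 2349
Group 4: 6371 * 0.952 = 6065
Group 5: 3348 * 0.938 + 14177 * 0.489 = 3140 + 6933 = 10073
Population now: 0–14=1389, 15–29=736, 30–44=2349, 45–59=6065, 60+=10073
[period 4]
Births: 2349 * 0.218 = 512
Group 2: 1389 * 0.959 = 1332
Group 3: 736 * 0.977 = 719
Group 4: 2349 * 0.952 = 2236
Group 5: 6065 * 0.938 + 10073 * 0.489 = 5689 + 4926 = 10615
Population now: 0–14=512, 15–29=1332, 30–44=719, 45–59=2236, 60+=10615
Dependents (band 0–14 + band 60+) = 512 + 10615 = 11127; working-age = 4287; ratio = 11127/4287 × 100 = 259.6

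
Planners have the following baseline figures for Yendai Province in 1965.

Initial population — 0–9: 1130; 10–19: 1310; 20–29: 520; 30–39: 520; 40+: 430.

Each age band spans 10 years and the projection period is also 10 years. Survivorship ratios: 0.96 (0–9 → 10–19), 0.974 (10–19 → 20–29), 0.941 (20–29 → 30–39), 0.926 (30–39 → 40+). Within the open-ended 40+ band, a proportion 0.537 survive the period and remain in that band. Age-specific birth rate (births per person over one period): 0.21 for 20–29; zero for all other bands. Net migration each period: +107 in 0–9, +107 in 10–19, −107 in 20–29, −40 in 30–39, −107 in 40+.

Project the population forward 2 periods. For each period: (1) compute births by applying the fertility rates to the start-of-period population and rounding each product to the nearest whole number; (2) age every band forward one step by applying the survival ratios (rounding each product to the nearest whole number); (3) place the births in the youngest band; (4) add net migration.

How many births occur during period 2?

245

Period 1:
Births: 520 × 0.21 = 109
10–19: 1130 × 0.96 = 1085
20–29: 1310 × 0.974 = 1276
30–39: 520 × 0.941 = 489
40+: 520 × 0.926 + 430 × 0.537 = 482 + 231 = 713
Net migration: 0–9 + 107 → 216; 10–19 + 107 → 1192; 20–29 − 107 → 1169; 30–39 − 40 → 449; 40+ − 107 → 606
→ [216, 1192, 1169, 449, 606]
Period 2:
Births: 1169 × 0.21 = 245
10–19: 216 × 0.96 = 207
20–29: 1192 × 0.974 = 1161
30–39: 1169 × 0.941 = 1100
40+: 449 × 0.926 + 606 × 0.537 = 416 + 325 = 741
Net migration: 0–9 + 107 → 352; 10–19 + 107 → 314; 20–29 − 107 → 1054; 30–39 − 40 → 1060; 40+ − 107 → 634
→ [352, 314, 1054, 1060, 634]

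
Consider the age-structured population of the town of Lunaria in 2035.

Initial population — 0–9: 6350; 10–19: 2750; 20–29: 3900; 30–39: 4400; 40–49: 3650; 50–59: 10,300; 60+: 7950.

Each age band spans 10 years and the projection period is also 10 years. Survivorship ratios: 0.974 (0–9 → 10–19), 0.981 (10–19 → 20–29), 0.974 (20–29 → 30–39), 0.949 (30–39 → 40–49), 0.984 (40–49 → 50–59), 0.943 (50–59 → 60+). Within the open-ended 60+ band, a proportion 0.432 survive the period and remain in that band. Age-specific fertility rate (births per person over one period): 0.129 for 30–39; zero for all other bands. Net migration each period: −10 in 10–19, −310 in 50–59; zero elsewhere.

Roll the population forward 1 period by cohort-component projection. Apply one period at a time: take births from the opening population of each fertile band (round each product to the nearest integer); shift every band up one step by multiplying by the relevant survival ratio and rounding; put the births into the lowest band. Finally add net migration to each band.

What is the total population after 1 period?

[period 1]
Births: 4400 × 0.129 = 568
10–19: 6350 × 0.974 = 6185
20–29: 2750 × 0.981 = 2698
30–39: 3900 × 0.974 = 3799
40–49: 4400 × 0.949 = 4176
50–59: 3650 × 0.984 = 3592
60+: 10300 × 0.943 + 7950 × 0.432 = 9713 + 3434 = 13147
Net migration: 10–19 − 10 → 6175; 50–59 − 310 → 3282
→ [568, 6175, 2698, 3799, 4176, 3282, 13147]
Total after period 1: 568 + 6175 + 2698 + 3799 + 4176 + 3282 + 13147 = 33845

33845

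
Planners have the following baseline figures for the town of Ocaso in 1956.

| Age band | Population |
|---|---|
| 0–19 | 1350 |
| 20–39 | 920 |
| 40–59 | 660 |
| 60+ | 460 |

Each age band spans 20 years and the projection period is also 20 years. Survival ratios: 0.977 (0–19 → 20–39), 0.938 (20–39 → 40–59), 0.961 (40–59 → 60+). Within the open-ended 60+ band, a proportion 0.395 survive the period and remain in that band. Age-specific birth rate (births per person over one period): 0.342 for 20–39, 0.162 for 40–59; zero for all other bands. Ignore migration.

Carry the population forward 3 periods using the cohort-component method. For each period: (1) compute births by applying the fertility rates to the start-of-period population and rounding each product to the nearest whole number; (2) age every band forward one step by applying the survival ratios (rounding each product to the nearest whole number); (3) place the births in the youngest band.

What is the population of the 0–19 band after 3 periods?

Numbering the groups 1..4 from youngest to oldest:
— Period 1 —
Births: 920 * 0.342 = 315 ; 660 * 0.162 = 107 → 422
Group 2: 1350 * 0.977 = 1319
Group 3: 920 * 0.938 = 863
Group 4: 660 * 0.961 + 460 * 0.395 = 634 + 182 = 816
End of period: [422, 1319, 863, 816]
— Period 2 —
Births: 1319 * 0.342 = 451 ; 863 * 0.162 = 140 → 591
Group 2: 422 * 0.977 = 412
Group 3: 1319 * 0.938 = 1237
Group 4: 863 * 0.961 + 816 * 0.395 = 829 + 322 = 1151
End of period: [591, 412, 1237, 1151]
— Period 3 —
Births: 412 * 0.342 = 141 ; 1237 * 0.162 = 200 → 341
Group 2: 591 * 0.977 = 577
Group 3: 412 * 0.938 = 386
Group 4: 1237 * 0.961 + 1151 * 0.395 = 1189 + 455 = 1644
End of period: [341, 577, 386, 1644]

341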